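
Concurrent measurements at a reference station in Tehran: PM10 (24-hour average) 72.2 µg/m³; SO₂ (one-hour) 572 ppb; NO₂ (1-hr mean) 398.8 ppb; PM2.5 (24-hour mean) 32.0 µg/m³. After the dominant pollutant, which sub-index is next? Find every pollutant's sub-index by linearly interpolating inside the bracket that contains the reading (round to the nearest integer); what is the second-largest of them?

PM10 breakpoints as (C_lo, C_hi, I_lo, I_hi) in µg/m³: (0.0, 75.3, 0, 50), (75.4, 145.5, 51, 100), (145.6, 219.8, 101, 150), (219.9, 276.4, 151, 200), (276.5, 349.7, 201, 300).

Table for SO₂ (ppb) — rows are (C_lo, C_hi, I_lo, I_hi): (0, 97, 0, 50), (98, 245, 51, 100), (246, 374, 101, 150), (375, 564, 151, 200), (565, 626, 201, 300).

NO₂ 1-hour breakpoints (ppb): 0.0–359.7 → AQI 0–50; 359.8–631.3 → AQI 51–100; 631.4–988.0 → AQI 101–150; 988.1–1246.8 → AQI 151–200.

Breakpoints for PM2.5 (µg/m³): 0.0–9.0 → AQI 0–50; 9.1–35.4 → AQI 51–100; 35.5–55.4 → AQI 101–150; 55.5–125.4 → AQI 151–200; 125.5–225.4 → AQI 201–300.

94

PM10: 72.2 lies in 0.0–75.3, so I_lo=0, I_hi=50, C_lo=0.0, C_hi=75.3.
(50−0)/(75.3−0.0) × (72.2−0.0) + 0 = 50/75.3 × 72.2 + 0 ≈ 47.94 → 48.
SO₂: 572 lies in 565–626, so I_lo=201, I_hi=300, C_lo=565, C_hi=626.
(300−201)/(626−565) × (572−565) + 201 = 99/61 × 7 + 201 ≈ 212.36 → 212.
NO₂: 398.8 lies in 359.8–631.3, so I_lo=51, I_hi=100, C_lo=359.8, C_hi=631.3.
(100−51)/(631.3−359.8) × (398.8−359.8) + 51 = 49/271.5 × 39.0 + 51 ≈ 58.04 → 58.
PM2.5 32.0: bracket 9.1–35.4 → index 51–100; slope 49/26.3, offset 22.9.
AQI = 51 + 49/26.3·22.9 ≈ 93.67 ⇒ 94.
Sub-indices: PM10→48, SO₂→212, NO₂→58, PM2.5→94. Ranked high→low: 212, 94, 58, 48. Second-highest sub-index = 94.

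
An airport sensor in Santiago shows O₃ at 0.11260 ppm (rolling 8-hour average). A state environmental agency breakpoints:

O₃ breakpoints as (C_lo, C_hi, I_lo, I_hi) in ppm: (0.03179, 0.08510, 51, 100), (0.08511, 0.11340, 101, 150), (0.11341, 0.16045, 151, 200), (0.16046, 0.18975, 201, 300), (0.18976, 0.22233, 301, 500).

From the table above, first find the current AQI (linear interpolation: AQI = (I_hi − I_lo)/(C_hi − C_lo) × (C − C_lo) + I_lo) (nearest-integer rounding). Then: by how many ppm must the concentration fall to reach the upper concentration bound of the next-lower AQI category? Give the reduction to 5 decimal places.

O₃ 0.11260: bracket 0.08511–0.11340 → index 101–150; slope 49/0.02829, offset 0.02749.
AQI = 101 + 49/0.02829·0.02749 ≈ 148.61 ⇒ 149.
Current AQI 149 is in the Unhealthy for Sensitive Groups range (101–150). The next-lower category tops out at AQI 100, whose upper concentration bound is 0.08510 ppm.
Reduction needed = 0.11260 − 0.08510 = 0.02750 ppm.

0.02750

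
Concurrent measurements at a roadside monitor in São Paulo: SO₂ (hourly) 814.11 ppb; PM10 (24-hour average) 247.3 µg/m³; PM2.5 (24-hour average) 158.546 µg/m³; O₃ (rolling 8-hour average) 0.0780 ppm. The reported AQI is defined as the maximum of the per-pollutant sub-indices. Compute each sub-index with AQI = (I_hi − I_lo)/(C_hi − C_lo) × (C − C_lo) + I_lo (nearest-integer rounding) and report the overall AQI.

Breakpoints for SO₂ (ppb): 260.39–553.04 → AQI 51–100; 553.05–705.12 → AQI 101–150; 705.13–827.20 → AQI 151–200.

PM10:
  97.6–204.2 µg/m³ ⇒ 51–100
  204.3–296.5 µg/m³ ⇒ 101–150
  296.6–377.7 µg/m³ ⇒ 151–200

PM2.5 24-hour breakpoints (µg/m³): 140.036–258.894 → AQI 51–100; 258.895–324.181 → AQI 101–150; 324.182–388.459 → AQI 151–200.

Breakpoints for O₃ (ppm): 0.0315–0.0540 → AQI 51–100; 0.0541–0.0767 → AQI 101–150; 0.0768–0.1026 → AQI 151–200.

SO₂ 814.11: bracket 705.13–827.20 → index 151–200; slope 49/122.07, offset 108.98.
AQI = 151 + 49/122.07·108.98 ≈ 194.75 ⇒ 195.
PM10: 247.3 ∈ [204.3, 296.5] ↔ index [101, 150].
101 + (247.3−204.3)·(150−101)/(296.5−204.3) = 101 + 43.0·49/92.2 ≈ 123.85, so AQI = 124.
PM2.5: 158.546 ∈ [140.036, 258.894] ↔ index [51, 100].
51 + (158.546−140.036)·(100−51)/(258.894−140.036) = 51 + 18.510·49/118.858 ≈ 58.63, so AQI = 59.
O₃ 0.0780: bracket 0.0768–0.1026 → index 151–200; slope 49/0.0258, offset 0.0012.
AQI = 151 + 49/0.0258·0.0012 ≈ 153.28 ⇒ 153.
Sub-indices: SO₂→195, PM10→124, PM2.5→59, O₃→153. Overall AQI = max = 195; dominant pollutant is SO₂.

195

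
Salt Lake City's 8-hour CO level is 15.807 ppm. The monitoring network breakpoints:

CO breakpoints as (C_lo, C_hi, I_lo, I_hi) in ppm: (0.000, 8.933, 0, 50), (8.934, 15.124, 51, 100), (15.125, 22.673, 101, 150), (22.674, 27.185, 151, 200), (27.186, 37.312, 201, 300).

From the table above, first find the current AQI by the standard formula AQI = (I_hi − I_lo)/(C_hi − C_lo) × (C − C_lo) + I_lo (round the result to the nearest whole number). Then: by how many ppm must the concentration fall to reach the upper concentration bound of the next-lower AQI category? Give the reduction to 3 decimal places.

CO: 15.807 lies in 15.125–22.673, so I_lo=101, I_hi=150, C_lo=15.125, C_hi=22.673.
(150−101)/(22.673−15.125) × (15.807−15.125) + 101 = 49/7.548 × 0.682 + 101 ≈ 105.43 → 105.
Current AQI 105 is in the Unhealthy for Sensitive Groups range (101–150). The next-lower category tops out at AQI 100, whose upper concentration bound is 15.124 ppm.
Reduction needed = 15.807 − 15.124 = 0.683 ppm.

0.683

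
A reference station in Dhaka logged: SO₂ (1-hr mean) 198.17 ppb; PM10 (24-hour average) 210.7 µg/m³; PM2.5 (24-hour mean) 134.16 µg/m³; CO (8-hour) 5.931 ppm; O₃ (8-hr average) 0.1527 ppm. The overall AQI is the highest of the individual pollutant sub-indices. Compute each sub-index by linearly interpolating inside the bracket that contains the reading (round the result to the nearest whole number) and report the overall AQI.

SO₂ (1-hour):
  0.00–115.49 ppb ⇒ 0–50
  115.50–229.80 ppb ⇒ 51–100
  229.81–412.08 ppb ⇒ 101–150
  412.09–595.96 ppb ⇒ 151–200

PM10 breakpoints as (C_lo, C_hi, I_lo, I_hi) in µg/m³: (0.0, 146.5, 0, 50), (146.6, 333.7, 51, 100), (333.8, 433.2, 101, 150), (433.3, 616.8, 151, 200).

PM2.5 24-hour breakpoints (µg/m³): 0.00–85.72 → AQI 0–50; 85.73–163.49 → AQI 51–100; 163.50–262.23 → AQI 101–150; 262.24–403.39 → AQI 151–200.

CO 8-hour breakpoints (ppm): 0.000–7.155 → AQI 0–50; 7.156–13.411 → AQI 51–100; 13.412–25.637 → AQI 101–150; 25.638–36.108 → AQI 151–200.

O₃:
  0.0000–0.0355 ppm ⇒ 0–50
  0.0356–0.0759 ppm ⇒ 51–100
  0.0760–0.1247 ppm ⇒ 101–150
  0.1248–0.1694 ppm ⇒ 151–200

182

SO₂: 198.17 lies in 115.50–229.80, so I_lo=51, I_hi=100, C_lo=115.50, C_hi=229.80.
(100−51)/(229.80−115.50) × (198.17−115.50) + 51 = 49/114.30 × 82.67 + 51 ≈ 86.44 → 86.
PM10: row 146.6–333.7 (AQI 51–100). (100−51)·(210.7−146.6)/(333.7−146.6) + 51 = 49·64.1/187.1 + 51 ≈ 67.79 → 68.
PM2.5 134.16: bracket 85.73–163.49 → index 51–100; slope 49/77.76, offset 48.43.
AQI = 51 + 49/77.76·48.43 ≈ 81.52 ⇒ 82.
CO: row 0.000–7.155 (AQI 0–50). (50−0)·(5.931−0.000)/(7.155−0.000) + 0 = 50·5.931/7.155 + 0 ≈ 41.45 → 41.
O₃: 0.1527 ∈ [0.1248, 0.1694] ↔ index [151, 200].
151 + (0.1527−0.1248)·(200−151)/(0.1694−0.1248) = 151 + 0.0279·49/0.0446 ≈ 181.65, so AQI = 182.
Sub-indices: SO₂→86, PM10→68, PM2.5→82, CO→41, O₃→182. Overall AQI = max = 182; dominant pollutant is O₃.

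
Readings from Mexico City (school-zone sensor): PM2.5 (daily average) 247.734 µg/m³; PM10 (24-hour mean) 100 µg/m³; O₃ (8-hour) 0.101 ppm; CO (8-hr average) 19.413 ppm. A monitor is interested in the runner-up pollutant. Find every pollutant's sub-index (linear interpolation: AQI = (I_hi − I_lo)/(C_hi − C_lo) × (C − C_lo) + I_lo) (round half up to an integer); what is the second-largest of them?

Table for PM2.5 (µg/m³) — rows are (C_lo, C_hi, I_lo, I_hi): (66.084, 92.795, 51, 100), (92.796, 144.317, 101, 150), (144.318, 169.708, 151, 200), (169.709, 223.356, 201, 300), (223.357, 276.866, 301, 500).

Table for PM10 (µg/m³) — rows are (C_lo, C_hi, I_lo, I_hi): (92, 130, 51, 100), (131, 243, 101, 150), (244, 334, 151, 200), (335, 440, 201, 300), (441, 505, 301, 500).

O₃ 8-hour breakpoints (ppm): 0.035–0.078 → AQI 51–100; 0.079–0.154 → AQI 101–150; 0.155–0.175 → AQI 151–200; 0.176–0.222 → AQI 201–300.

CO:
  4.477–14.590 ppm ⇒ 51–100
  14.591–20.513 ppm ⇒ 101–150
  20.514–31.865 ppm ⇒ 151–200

141

PM2.5 247.734: bracket 223.357–276.866 → index 301–500; slope 199/53.509, offset 24.377.
AQI = 301 + 199/53.509·24.377 ≈ 391.66 ⇒ 392.
PM10 100: bracket 92–130 → index 51–100; slope 49/38, offset 8.
AQI = 51 + 49/38·8 ≈ 61.32 ⇒ 61.
O₃ 0.101: bracket 0.079–0.154 → index 101–150; slope 49/0.075, offset 0.022.
AQI = 101 + 49/0.075·0.022 ≈ 115.37 ⇒ 115.
CO: 19.413 lies in 14.591–20.513, so I_lo=101, I_hi=150, C_lo=14.591, C_hi=20.513.
(150−101)/(20.513−14.591) × (19.413−14.591) + 101 = 49/5.922 × 4.822 + 101 ≈ 140.90 → 141.
Sub-indices: PM2.5→392, PM10→61, O₃→115, CO→141. Ranked high→low: 392, 141, 115, 61. Second-highest sub-index = 141.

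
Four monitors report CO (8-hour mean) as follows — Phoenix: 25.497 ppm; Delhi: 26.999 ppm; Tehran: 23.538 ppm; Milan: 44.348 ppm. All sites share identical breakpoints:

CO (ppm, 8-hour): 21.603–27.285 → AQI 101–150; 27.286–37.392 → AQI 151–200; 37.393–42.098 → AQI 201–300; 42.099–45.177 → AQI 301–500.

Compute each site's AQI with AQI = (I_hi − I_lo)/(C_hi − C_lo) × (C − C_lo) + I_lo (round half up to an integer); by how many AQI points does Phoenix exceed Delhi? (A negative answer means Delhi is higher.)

Phoenix: row 21.603–27.285 (AQI 101–150). (150−101)·(25.497−21.603)/(27.285−21.603) + 101 = 49·3.894/5.682 + 101 ≈ 134.58 → 135.
Delhi: 26.999 lies in 21.603–27.285, so I_lo=101, I_hi=150, C_lo=21.603, C_hi=27.285.
(150−101)/(27.285−21.603) × (26.999−21.603) + 101 = 49/5.682 × 5.396 + 101 ≈ 147.53 → 148.
Tehran: 23.538 lies in 21.603–27.285, so I_lo=101, I_hi=150, C_lo=21.603, C_hi=27.285.
(150−101)/(27.285−21.603) × (23.538−21.603) + 101 = 49/5.682 × 1.935 + 101 ≈ 117.69 → 118.
Milan: row 42.099–45.177 (AQI 301–500). (500−301)·(44.348−42.099)/(45.177−42.099) + 301 = 199·2.249/3.078 + 301 ≈ 446.40 → 446.
AQIs: Phoenix=135, Delhi=148, Tehran=118, Milan=446. Phoenix (135) − Delhi (148) = -13.

-13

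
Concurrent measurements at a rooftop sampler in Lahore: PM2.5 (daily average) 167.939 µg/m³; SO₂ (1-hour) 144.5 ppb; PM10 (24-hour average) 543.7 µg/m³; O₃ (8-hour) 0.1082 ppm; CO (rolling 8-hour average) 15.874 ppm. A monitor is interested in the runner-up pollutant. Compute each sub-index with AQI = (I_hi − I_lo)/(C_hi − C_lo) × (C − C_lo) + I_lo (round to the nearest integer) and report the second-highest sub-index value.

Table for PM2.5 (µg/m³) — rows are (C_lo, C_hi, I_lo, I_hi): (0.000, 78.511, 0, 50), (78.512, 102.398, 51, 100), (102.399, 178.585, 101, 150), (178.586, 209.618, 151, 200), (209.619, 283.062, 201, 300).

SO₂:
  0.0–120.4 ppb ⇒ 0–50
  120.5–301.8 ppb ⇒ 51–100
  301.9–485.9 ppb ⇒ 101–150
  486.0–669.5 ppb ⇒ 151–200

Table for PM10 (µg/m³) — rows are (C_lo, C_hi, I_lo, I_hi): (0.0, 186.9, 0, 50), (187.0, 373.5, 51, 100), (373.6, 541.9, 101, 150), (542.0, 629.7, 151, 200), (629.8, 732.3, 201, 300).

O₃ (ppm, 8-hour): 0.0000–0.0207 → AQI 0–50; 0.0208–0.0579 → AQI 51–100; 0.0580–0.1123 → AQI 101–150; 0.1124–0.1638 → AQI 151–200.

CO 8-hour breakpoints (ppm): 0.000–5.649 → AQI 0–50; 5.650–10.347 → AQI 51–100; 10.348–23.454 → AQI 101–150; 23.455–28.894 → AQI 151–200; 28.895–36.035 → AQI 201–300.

146

PM2.5: 167.939 lies in 102.399–178.585, so I_lo=101, I_hi=150, C_lo=102.399, C_hi=178.585.
(150−101)/(178.585−102.399) × (167.939−102.399) + 101 = 49/76.186 × 65.540 + 101 ≈ 143.15 → 143.
SO₂: row 120.5–301.8 (AQI 51–100). (100−51)·(144.5−120.5)/(301.8−120.5) + 51 = 49·24.0/181.3 + 51 ≈ 57.49 → 57.
PM10: row 542.0–629.7 (AQI 151–200). (200−151)·(543.7−542.0)/(629.7−542.0) + 151 = 49·1.7/87.7 + 151 ≈ 151.95 → 152.
O₃: row 0.0580–0.1123 (AQI 101–150). (150−101)·(0.1082−0.0580)/(0.1123−0.0580) + 101 = 49·0.0502/0.0543 + 101 ≈ 146.30 → 146.
CO: 15.874 lies in 10.348–23.454, so I_lo=101, I_hi=150, C_lo=10.348, C_hi=23.454.
(150−101)/(23.454−10.348) × (15.874−10.348) + 101 = 49/13.106 × 5.526 + 101 ≈ 121.66 → 122.
Sub-indices: PM2.5→143, SO₂→57, PM10→152, O₃→146, CO→122. Ranked high→low: 152, 146, 143, 122, 57. Second-highest sub-index = 146.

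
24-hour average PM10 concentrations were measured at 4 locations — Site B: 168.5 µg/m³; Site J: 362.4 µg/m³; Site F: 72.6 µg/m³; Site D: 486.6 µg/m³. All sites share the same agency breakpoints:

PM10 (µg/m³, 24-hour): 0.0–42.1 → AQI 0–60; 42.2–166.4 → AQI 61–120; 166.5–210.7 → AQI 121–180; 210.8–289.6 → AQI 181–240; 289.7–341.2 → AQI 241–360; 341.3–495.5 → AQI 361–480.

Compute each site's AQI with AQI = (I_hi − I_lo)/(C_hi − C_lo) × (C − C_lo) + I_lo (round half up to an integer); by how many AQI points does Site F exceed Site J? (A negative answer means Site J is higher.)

Site B: 168.5 ∈ [166.5, 210.7] ↔ index [121, 180].
121 + (168.5−166.5)·(180−121)/(210.7−166.5) = 121 + 2.0·59/44.2 ≈ 123.67, so AQI = 124.
Site J: 362.4 lies in 341.3–495.5, so I_lo=361, I_hi=480, C_lo=341.3, C_hi=495.5.
(480−361)/(495.5−341.3) × (362.4−341.3) + 361 = 119/154.2 × 21.1 + 361 ≈ 377.28 → 377.
Site F: 72.6 lies in 42.2–166.4, so I_lo=61, I_hi=120, C_lo=42.2, C_hi=166.4.
(120−61)/(166.4−42.2) × (72.6−42.2) + 61 = 59/124.2 × 30.4 + 61 ≈ 75.44 → 75.
Site D: 486.6 ∈ [341.3, 495.5] ↔ index [361, 480].
361 + (486.6−341.3)·(480−361)/(495.5−341.3) = 361 + 145.3·119/154.2 ≈ 473.13, so AQI = 473.
AQIs: Site B=124, Site J=377, Site F=75, Site D=473. Site F (75) − Site J (377) = -302.

-302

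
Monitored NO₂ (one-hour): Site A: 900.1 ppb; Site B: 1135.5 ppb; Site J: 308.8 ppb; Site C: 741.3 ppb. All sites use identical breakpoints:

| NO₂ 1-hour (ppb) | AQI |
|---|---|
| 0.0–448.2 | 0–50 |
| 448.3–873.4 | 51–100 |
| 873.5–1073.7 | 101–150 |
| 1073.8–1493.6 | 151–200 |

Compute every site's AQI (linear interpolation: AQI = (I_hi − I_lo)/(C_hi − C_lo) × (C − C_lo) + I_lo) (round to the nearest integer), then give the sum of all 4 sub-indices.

Site A: row 873.5–1073.7 (AQI 101–150). (150−101)·(900.1−873.5)/(1073.7−873.5) + 101 = 49·26.6/200.2 + 101 ≈ 107.51 → 108.
Site B: 1135.5 ∈ [1073.8, 1493.6] ↔ index [151, 200].
151 + (1135.5−1073.8)·(200−151)/(1493.6−1073.8) = 151 + 61.7·49/419.8 ≈ 158.20, so AQI = 158.
Site J: row 0.0–448.2 (AQI 0–50). (50−0)·(308.8−0.0)/(448.2−0.0) + 0 = 50·308.8/448.2 + 0 ≈ 34.45 → 34.
Site C 741.3: bracket 448.3–873.4 → index 51–100; slope 49/425.1, offset 293.0.
AQI = 51 + 49/425.1·293.0 ≈ 84.77 ⇒ 85.
AQIs: Site A=108, Site B=158, Site J=34, Site C=85. Sum = 108 + 158 + 34 + 85 = 385.

385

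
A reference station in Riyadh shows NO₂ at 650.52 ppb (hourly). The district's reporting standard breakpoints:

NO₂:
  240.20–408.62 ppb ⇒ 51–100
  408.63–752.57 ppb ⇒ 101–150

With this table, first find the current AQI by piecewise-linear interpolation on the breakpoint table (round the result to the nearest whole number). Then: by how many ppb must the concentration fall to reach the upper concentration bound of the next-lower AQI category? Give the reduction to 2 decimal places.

241.90

NO₂: 650.52 lies in 408.63–752.57, so I_lo=101, I_hi=150, C_lo=408.63, C_hi=752.57.
(150−101)/(752.57−408.63) × (650.52−408.63) + 101 = 49/343.94 × 241.89 + 101 ≈ 135.46 → 135.
Current AQI 135 is in the Unhealthy for Sensitive Groups range (101–150). The next-lower category tops out at AQI 100, whose upper concentration bound is 408.62 ppb.
Reduction needed = 650.52 − 408.62 = 241.90 ppb.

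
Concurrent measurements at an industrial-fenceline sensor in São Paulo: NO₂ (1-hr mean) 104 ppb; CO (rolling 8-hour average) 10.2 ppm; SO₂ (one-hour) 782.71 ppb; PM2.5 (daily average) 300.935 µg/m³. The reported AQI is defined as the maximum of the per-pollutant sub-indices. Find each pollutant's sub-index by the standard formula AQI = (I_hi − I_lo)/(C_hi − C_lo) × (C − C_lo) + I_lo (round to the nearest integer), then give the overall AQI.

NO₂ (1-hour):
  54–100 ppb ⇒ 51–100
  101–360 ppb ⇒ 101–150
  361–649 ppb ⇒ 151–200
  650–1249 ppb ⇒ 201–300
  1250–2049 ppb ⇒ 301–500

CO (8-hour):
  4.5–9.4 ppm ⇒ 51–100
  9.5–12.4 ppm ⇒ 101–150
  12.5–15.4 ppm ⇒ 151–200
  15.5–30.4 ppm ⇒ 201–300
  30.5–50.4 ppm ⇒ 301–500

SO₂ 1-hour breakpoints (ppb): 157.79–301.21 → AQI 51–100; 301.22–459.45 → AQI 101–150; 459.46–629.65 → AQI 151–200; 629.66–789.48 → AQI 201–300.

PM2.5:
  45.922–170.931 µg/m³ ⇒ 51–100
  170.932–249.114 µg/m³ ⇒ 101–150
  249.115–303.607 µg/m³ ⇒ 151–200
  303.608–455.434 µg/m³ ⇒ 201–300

296

NO₂ 104: bracket 101–360 → index 101–150; slope 49/259, offset 3.
AQI = 101 + 49/259·3 ≈ 101.57 ⇒ 102.
CO: 10.2 lies in 9.5–12.4, so I_lo=101, I_hi=150, C_lo=9.5, C_hi=12.4.
(150−101)/(12.4−9.5) × (10.2−9.5) + 101 = 49/2.9 × 0.7 + 101 ≈ 112.83 → 113.
SO₂: 782.71 lies in 629.66–789.48, so I_lo=201, I_hi=300, C_lo=629.66, C_hi=789.48.
(300−201)/(789.48−629.66) × (782.71−629.66) + 201 = 99/159.82 × 153.05 + 201 ≈ 295.81 → 296.
PM2.5 300.935: bracket 249.115–303.607 → index 151–200; slope 49/54.492, offset 51.820.
AQI = 151 + 49/54.492·51.820 ≈ 197.60 ⇒ 198.
Sub-indices: NO₂→102, CO→113, SO₂→296, PM2.5→198. Overall AQI = max = 296; dominant pollutant is SO₂.
AQI 296: Very Unhealthy.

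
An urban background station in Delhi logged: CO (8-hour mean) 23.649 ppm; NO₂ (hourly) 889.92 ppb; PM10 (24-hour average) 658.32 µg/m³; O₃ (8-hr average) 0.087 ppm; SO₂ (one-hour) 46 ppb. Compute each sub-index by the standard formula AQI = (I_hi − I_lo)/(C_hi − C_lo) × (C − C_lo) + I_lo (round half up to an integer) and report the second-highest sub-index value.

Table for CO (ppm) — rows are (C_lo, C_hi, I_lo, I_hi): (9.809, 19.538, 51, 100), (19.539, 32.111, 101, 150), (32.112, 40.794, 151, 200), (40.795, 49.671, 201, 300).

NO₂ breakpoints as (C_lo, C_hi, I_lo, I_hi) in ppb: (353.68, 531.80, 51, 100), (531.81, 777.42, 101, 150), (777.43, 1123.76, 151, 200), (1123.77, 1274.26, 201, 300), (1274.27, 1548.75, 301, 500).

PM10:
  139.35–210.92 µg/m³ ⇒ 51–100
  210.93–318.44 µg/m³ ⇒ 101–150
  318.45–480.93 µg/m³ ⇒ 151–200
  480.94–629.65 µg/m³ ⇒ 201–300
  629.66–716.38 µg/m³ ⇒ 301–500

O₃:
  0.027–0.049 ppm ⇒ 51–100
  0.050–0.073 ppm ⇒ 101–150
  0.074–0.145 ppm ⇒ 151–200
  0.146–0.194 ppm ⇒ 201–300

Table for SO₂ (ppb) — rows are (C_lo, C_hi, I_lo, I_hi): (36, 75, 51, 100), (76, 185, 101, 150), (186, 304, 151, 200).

167

CO: 23.649 ∈ [19.539, 32.111] ↔ index [101, 150].
101 + (23.649−19.539)·(150−101)/(32.111−19.539) = 101 + 4.110·49/12.572 ≈ 117.02, so AQI = 117.
NO₂: 889.92 ∈ [777.43, 1123.76] ↔ index [151, 200].
151 + (889.92−777.43)·(200−151)/(1123.76−777.43) = 151 + 112.49·49/346.33 ≈ 166.92, so AQI = 167.
PM10 658.32: bracket 629.66–716.38 → index 301–500; slope 199/86.72, offset 28.66.
AQI = 301 + 199/86.72·28.66 ≈ 366.77 ⇒ 367.
O₃: 0.087 lies in 0.074–0.145, so I_lo=151, I_hi=200, C_lo=0.074, C_hi=0.145.
(200−151)/(0.145−0.074) × (0.087−0.074) + 151 = 49/0.071 × 0.013 + 151 ≈ 159.97 → 160.
SO₂ 46: bracket 36–75 → index 51–100; slope 49/39, offset 10.
AQI = 51 + 49/39·10 ≈ 63.56 ⇒ 64.
Sub-indices: CO→117, NO₂→167, PM10→367, O₃→160, SO₂→64. Ranked high→low: 367, 167, 160, 117, 64. Second-highest sub-index = 167.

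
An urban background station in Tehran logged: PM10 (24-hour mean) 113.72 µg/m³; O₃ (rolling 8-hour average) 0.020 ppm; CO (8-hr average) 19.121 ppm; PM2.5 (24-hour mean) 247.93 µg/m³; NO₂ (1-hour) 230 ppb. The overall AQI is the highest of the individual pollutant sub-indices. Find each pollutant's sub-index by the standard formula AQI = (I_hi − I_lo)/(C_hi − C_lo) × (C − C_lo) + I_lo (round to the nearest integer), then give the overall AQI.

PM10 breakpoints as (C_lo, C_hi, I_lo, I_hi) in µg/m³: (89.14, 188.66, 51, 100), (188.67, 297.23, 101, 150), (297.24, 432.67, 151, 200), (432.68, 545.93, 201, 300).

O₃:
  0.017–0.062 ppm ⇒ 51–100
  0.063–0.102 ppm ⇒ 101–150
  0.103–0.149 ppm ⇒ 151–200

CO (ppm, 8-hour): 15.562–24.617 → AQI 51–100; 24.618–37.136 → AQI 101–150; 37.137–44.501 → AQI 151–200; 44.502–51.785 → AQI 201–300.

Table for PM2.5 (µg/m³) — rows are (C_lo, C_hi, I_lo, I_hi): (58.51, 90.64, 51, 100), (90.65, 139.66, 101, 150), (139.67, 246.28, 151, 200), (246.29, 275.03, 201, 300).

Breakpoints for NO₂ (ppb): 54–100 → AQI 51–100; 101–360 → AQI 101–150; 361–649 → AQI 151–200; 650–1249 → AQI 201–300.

PM10: 113.72 ∈ [89.14, 188.66] ↔ index [51, 100].
51 + (113.72−89.14)·(100−51)/(188.66−89.14) = 51 + 24.58·49/99.52 ≈ 63.10, so AQI = 63.
O₃: 0.020 ∈ [0.017, 0.062] ↔ index [51, 100].
51 + (0.020−0.017)·(100−51)/(0.062−0.017) = 51 + 0.003·49/0.045 ≈ 54.27, so AQI = 54.
CO: row 15.562–24.617 (AQI 51–100). (100−51)·(19.121−15.562)/(24.617−15.562) + 51 = 49·3.559/9.055 + 51 ≈ 70.26 → 70.
PM2.5: row 246.29–275.03 (AQI 201–300). (300−201)·(247.93−246.29)/(275.03−246.29) + 201 = 99·1.64/28.74 + 201 ≈ 206.65 → 207.
NO₂: row 101–360 (AQI 101–150). (150−101)·(230−101)/(360−101) + 101 = 49·129/259 + 101 ≈ 125.41 → 125.
Sub-indices: PM10→63, O₃→54, CO→70, PM2.5→207, NO₂→125. Overall AQI = max = 207; dominant pollutant is PM2.5.

207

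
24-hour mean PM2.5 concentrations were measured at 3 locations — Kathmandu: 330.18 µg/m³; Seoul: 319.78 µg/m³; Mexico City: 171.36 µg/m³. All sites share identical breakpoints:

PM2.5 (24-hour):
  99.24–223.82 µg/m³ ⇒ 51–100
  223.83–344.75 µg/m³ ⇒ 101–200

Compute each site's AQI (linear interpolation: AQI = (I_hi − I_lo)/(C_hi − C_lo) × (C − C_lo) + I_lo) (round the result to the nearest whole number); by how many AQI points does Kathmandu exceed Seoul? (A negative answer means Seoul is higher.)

8

Kathmandu: row 223.83–344.75 (AQI 101–200). (200−101)·(330.18−223.83)/(344.75−223.83) + 101 = 99·106.35/120.92 + 101 ≈ 188.07 → 188.
Seoul: 319.78 lies in 223.83–344.75, so I_lo=101, I_hi=200, C_lo=223.83, C_hi=344.75.
(200−101)/(344.75−223.83) × (319.78−223.83) + 101 = 99/120.92 × 95.95 + 101 ≈ 179.56 → 180.
Mexico City 171.36: bracket 99.24–223.82 → index 51–100; slope 49/124.58, offset 72.12.
AQI = 51 + 49/124.58·72.12 ≈ 79.37 ⇒ 79.
AQIs: Kathmandu=188, Seoul=180, Mexico City=79. Kathmandu (188) − Seoul (180) = 8.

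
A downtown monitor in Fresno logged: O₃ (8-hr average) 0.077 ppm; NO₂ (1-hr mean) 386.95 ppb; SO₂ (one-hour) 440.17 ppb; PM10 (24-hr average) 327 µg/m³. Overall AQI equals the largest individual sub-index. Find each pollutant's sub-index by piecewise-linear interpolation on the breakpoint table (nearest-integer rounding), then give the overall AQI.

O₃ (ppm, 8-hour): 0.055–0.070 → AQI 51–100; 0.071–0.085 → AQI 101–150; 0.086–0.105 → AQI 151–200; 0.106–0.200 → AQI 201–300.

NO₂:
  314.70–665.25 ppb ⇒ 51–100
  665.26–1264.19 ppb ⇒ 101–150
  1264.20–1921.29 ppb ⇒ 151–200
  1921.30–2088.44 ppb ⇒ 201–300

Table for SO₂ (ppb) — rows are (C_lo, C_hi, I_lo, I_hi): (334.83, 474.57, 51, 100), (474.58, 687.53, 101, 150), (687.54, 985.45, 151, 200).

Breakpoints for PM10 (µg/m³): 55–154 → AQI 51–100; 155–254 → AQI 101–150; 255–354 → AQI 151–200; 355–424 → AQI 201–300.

O₃: 0.077 lies in 0.071–0.085, so I_lo=101, I_hi=150, C_lo=0.071, C_hi=0.085.
(150−101)/(0.085−0.071) × (0.077−0.071) + 101 = 49/0.014 × 0.006 + 101 ≈ 122.00 → 122.
NO₂ 386.95: bracket 314.70–665.25 → index 51–100; slope 49/350.55, offset 72.25.
AQI = 51 + 49/350.55·72.25 ≈ 61.10 ⇒ 61.
SO₂ 440.17: bracket 334.83–474.57 → index 51–100; slope 49/139.74, offset 105.34.
AQI = 51 + 49/139.74·105.34 ≈ 87.94 ⇒ 88.
PM10: row 255–354 (AQI 151–200). (200−151)·(327−255)/(354−255) + 151 = 49·72/99 + 151 ≈ 186.64 → 187.
Sub-indices: O₃→122, NO₂→61, SO₂→88, PM10→187. Overall AQI = max = 187; dominant pollutant is PM10.
AQI 187: Unhealthy.

187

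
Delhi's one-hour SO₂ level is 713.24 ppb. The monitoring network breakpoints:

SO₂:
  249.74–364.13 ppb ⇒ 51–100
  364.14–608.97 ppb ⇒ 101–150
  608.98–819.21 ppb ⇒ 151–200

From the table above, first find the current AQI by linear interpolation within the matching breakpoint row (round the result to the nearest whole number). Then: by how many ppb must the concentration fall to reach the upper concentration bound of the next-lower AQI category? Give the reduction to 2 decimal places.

SO₂: row 608.98–819.21 (AQI 151–200). (200−151)·(713.24−608.98)/(819.21−608.98) + 151 = 49·104.26/210.23 + 151 ≈ 175.30 → 175.
Current AQI 175 is in the Unhealthy range (151–200). The next-lower category tops out at AQI 150, whose upper concentration bound is 608.97 ppb.
Reduction needed = 713.24 − 608.97 = 104.27 ppb.

104.27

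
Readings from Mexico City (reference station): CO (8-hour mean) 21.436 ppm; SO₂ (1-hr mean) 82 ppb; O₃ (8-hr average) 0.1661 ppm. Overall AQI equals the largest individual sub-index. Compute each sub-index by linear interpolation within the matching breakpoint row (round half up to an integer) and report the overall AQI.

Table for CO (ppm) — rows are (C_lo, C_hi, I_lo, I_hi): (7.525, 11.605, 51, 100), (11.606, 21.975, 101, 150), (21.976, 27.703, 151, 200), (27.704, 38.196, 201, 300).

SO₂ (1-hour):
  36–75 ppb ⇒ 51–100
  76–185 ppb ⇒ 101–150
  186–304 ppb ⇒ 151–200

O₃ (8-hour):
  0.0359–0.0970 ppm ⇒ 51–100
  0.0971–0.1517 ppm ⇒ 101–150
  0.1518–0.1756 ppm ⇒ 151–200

180

CO 21.436: bracket 11.606–21.975 → index 101–150; slope 49/10.369, offset 9.830.
AQI = 101 + 49/10.369·9.830 ≈ 147.45 ⇒ 147.
SO₂: row 76–185 (AQI 101–150). (150−101)·(82−76)/(185−76) + 101 = 49·6/109 + 101 ≈ 103.70 → 104.
O₃: row 0.1518–0.1756 (AQI 151–200). (200−151)·(0.1661−0.1518)/(0.1756−0.1518) + 151 = 49·0.0143/0.0238 + 151 ≈ 180.44 → 180.
Sub-indices: CO→147, SO₂→104, O₃→180. Overall AQI = max = 180; dominant pollutant is O₃.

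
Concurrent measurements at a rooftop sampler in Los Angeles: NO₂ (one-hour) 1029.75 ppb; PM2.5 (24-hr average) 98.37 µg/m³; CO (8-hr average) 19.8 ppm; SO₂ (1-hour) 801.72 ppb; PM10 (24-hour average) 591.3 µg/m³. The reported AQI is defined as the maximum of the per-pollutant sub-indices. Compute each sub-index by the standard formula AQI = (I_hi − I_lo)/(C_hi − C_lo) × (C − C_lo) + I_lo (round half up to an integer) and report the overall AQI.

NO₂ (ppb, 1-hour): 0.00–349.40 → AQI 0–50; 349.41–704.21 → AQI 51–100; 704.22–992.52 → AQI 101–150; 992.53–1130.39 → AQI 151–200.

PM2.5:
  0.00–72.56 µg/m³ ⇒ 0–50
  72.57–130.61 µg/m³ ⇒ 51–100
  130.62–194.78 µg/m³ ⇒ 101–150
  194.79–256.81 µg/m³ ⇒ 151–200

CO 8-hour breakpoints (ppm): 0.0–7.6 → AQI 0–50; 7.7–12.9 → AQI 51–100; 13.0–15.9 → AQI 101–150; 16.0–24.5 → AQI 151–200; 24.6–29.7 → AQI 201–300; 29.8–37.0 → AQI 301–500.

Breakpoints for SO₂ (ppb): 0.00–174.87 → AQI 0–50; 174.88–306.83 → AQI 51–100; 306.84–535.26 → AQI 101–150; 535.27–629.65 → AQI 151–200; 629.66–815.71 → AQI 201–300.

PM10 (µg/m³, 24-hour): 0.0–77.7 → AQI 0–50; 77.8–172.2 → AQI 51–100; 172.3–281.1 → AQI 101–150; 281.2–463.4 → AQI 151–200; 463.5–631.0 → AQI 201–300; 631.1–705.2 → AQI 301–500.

NO₂: 1029.75 lies in 992.53–1130.39, so I_lo=151, I_hi=200, C_lo=992.53, C_hi=1130.39.
(200−151)/(1130.39−992.53) × (1029.75−992.53) + 151 = 49/137.86 × 37.22 + 151 ≈ 164.23 → 164.
PM2.5 98.37: bracket 72.57–130.61 → index 51–100; slope 49/58.04, offset 25.80.
AQI = 51 + 49/58.04·25.80 ≈ 72.78 ⇒ 73.
CO: 19.8 ∈ [16.0, 24.5] ↔ index [151, 200].
151 + (19.8−16.0)·(200−151)/(24.5−16.0) = 151 + 3.8·49/8.5 ≈ 172.91, so AQI = 173.
SO₂: 801.72 lies in 629.66–815.71, so I_lo=201, I_hi=300, C_lo=629.66, C_hi=815.71.
(300−201)/(815.71−629.66) × (801.72−629.66) + 201 = 99/186.05 × 172.06 + 201 ≈ 292.56 → 293.
PM10: row 463.5–631.0 (AQI 201–300). (300−201)·(591.3−463.5)/(631.0−463.5) + 201 = 99·127.8/167.5 + 201 ≈ 276.54 → 277.
Sub-indices: NO₂→164, PM2.5→73, CO→173, SO₂→293, PM10→277. Overall AQI = max = 293; dominant pollutant is SO₂.
AQI 293: Very Unhealthy.

293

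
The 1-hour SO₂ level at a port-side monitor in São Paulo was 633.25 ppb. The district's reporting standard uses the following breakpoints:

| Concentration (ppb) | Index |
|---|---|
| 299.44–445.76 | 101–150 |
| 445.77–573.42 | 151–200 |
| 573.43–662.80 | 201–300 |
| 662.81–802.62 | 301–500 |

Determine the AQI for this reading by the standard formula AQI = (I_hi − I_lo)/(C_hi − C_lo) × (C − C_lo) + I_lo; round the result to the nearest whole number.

267

SO₂: 633.25 lies in 573.43–662.80, so I_lo=201, I_hi=300, C_lo=573.43, C_hi=662.80.
(300−201)/(662.80−573.43) × (633.25−573.43) + 201 = 99/89.37 × 59.82 + 201 ≈ 267.27 → 267.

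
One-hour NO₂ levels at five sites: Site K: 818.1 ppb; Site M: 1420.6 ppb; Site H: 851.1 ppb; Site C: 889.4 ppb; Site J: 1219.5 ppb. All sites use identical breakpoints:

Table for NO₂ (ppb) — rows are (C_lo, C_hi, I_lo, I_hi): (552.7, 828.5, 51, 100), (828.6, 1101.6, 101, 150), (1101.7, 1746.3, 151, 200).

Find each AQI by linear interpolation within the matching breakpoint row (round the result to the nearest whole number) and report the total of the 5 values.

Site K: 818.1 ∈ [552.7, 828.5] ↔ index [51, 100].
51 + (818.1−552.7)·(100−51)/(828.5−552.7) = 51 + 265.4·49/275.8 ≈ 98.15, so AQI = 98.
Site M: 1420.6 ∈ [1101.7, 1746.3] ↔ index [151, 200].
151 + (1420.6−1101.7)·(200−151)/(1746.3−1101.7) = 151 + 318.9·49/644.6 ≈ 175.24, so AQI = 175.
Site H: row 828.6–1101.6 (AQI 101–150). (150−101)·(851.1−828.6)/(1101.6−828.6) + 101 = 49·22.5/273.0 + 101 ≈ 105.04 → 105.
Site C: 889.4 ∈ [828.6, 1101.6] ↔ index [101, 150].
101 + (889.4−828.6)·(150−101)/(1101.6−828.6) = 101 + 60.8·49/273.0 ≈ 111.91, so AQI = 112.
Site J: 1219.5 ∈ [1101.7, 1746.3] ↔ index [151, 200].
151 + (1219.5−1101.7)·(200−151)/(1746.3−1101.7) = 151 + 117.8·49/644.6 ≈ 159.95, so AQI = 160.
AQIs: Site K=98, Site M=175, Site H=105, Site C=112, Site J=160. Sum = 98 + 175 + 105 + 112 + 160 = 650.

650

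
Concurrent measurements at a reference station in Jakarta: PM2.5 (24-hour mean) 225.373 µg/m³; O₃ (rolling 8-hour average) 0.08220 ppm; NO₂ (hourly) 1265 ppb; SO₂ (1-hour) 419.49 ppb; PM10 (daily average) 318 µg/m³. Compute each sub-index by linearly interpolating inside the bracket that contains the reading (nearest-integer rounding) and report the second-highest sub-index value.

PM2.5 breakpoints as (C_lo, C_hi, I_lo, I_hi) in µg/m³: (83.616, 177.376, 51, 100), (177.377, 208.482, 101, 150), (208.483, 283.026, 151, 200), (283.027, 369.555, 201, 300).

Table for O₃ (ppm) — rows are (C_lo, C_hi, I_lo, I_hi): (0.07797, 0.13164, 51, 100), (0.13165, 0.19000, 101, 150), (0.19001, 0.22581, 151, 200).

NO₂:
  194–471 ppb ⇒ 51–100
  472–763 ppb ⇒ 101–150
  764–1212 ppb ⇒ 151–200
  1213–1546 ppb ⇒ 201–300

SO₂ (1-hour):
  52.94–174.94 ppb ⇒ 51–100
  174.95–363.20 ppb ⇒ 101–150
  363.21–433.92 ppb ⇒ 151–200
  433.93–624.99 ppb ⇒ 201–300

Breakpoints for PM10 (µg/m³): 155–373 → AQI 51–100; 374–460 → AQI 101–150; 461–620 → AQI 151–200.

190

PM2.5 225.373: bracket 208.483–283.026 → index 151–200; slope 49/74.543, offset 16.890.
AQI = 151 + 49/74.543·16.890 ≈ 162.10 ⇒ 162.
O₃: 0.08220 lies in 0.07797–0.13164, so I_lo=51, I_hi=100, C_lo=0.07797, C_hi=0.13164.
(100−51)/(0.13164−0.07797) × (0.08220−0.07797) + 51 = 49/0.05367 × 0.00423 + 51 ≈ 54.86 → 55.
NO₂: 1265 lies in 1213–1546, so I_lo=201, I_hi=300, C_lo=1213, C_hi=1546.
(300−201)/(1546−1213) × (1265−1213) + 201 = 99/333 × 52 + 201 ≈ 216.46 → 216.
SO₂: 419.49 lies in 363.21–433.92, so I_lo=151, I_hi=200, C_lo=363.21, C_hi=433.92.
(200−151)/(433.92−363.21) × (419.49−363.21) + 151 = 49/70.71 × 56.28 + 151 ≈ 190.00 → 190.
PM10: 318 ∈ [155, 373] ↔ index [51, 100].
51 + (318−155)·(100−51)/(373−155) = 51 + 163·49/218 ≈ 87.64, so AQI = 88.
Sub-indices: PM2.5→162, O₃→55, NO₂→216, SO₂→190, PM10→88. Ranked high→low: 216, 190, 162, 88, 55. Second-highest sub-index = 190.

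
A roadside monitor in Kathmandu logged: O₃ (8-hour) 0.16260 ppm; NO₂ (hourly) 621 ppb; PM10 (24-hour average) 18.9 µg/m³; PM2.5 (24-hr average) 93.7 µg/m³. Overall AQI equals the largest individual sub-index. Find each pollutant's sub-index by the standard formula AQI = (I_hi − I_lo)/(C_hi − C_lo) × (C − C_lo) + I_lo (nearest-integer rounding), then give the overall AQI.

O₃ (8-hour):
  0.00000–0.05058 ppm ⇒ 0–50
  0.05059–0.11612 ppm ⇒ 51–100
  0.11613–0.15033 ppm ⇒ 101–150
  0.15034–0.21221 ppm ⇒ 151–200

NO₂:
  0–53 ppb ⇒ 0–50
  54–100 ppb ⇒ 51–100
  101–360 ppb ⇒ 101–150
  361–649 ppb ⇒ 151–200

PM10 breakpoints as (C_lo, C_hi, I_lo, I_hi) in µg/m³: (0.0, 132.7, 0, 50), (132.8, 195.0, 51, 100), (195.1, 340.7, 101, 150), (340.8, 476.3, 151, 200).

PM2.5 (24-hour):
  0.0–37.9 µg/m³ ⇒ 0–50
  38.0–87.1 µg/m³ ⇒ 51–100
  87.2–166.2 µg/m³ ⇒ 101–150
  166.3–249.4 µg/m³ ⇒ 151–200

O₃: 0.16260 ∈ [0.15034, 0.21221] ↔ index [151, 200].
151 + (0.16260−0.15034)·(200−151)/(0.21221−0.15034) = 151 + 0.01226·49/0.06187 ≈ 160.71, so AQI = 161.
NO₂: 621 lies in 361–649, so I_lo=151, I_hi=200, C_lo=361, C_hi=649.
(200−151)/(649−361) × (621−361) + 151 = 49/288 × 260 + 151 ≈ 195.24 → 195.
PM10: 18.9 lies in 0.0–132.7, so I_lo=0, I_hi=50, C_lo=0.0, C_hi=132.7.
(50−0)/(132.7−0.0) × (18.9−0.0) + 0 = 50/132.7 × 18.9 + 0 ≈ 7.12 → 7.
PM2.5: 93.7 ∈ [87.2, 166.2] ↔ index [101, 150].
101 + (93.7−87.2)·(150−101)/(166.2−87.2) = 101 + 6.5·49/79.0 ≈ 105.03, so AQI = 105.
Sub-indices: O₃→161, NO₂→195, PM10→7, PM2.5→105. Overall AQI = max = 195; dominant pollutant is NO₂.

195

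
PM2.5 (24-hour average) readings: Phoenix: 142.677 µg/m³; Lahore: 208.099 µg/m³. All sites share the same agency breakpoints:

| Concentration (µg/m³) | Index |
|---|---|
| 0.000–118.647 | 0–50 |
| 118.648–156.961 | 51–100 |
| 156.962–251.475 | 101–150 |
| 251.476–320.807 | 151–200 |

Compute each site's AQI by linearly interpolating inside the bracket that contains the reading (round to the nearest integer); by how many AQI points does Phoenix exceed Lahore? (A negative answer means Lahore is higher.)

-46

Phoenix: row 118.648–156.961 (AQI 51–100). (100−51)·(142.677−118.648)/(156.961−118.648) + 51 = 49·24.029/38.313 + 51 ≈ 81.73 → 82.
Lahore: 208.099 ∈ [156.962, 251.475] ↔ index [101, 150].
101 + (208.099−156.962)·(150−101)/(251.475−156.962) = 101 + 51.137·49/94.513 ≈ 127.51, so AQI = 128.
AQIs: Phoenix=82, Lahore=128. Phoenix (82) − Lahore (128) = -46.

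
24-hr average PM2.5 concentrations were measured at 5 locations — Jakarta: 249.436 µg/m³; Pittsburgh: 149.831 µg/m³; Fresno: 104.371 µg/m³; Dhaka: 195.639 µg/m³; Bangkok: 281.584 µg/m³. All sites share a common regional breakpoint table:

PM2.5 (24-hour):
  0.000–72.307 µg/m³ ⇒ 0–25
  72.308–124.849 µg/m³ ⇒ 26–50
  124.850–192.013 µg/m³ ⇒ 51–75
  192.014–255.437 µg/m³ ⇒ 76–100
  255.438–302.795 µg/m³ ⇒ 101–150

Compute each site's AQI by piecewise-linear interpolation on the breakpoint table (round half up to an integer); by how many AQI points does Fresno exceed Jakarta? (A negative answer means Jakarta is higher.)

Jakarta: 249.436 lies in 192.014–255.437, so I_lo=76, I_hi=100, C_lo=192.014, C_hi=255.437.
(100−76)/(255.437−192.014) × (249.436−192.014) + 76 = 24/63.423 × 57.422 + 76 ≈ 97.73 → 98.
Pittsburgh: 149.831 ∈ [124.850, 192.013] ↔ index [51, 75].
51 + (149.831−124.850)·(75−51)/(192.013−124.850) = 51 + 24.981·24/67.163 ≈ 59.93, so AQI = 60.
Fresno 104.371: bracket 72.308–124.849 → index 26–50; slope 24/52.541, offset 32.063.
AQI = 26 + 24/52.541·32.063 ≈ 40.65 ⇒ 41.
Dhaka: 195.639 lies in 192.014–255.437, so I_lo=76, I_hi=100, C_lo=192.014, C_hi=255.437.
(100−76)/(255.437−192.014) × (195.639−192.014) + 76 = 24/63.423 × 3.625 + 76 ≈ 77.37 → 77.
Bangkok: 281.584 ∈ [255.438, 302.795] ↔ index [101, 150].
101 + (281.584−255.438)·(150−101)/(302.795−255.438) = 101 + 26.146·49/47.357 ≈ 128.05, so AQI = 128.
AQIs: Jakarta=98, Pittsburgh=60, Fresno=41, Dhaka=77, Bangkok=128. Fresno (41) − Jakarta (98) = -57.

-57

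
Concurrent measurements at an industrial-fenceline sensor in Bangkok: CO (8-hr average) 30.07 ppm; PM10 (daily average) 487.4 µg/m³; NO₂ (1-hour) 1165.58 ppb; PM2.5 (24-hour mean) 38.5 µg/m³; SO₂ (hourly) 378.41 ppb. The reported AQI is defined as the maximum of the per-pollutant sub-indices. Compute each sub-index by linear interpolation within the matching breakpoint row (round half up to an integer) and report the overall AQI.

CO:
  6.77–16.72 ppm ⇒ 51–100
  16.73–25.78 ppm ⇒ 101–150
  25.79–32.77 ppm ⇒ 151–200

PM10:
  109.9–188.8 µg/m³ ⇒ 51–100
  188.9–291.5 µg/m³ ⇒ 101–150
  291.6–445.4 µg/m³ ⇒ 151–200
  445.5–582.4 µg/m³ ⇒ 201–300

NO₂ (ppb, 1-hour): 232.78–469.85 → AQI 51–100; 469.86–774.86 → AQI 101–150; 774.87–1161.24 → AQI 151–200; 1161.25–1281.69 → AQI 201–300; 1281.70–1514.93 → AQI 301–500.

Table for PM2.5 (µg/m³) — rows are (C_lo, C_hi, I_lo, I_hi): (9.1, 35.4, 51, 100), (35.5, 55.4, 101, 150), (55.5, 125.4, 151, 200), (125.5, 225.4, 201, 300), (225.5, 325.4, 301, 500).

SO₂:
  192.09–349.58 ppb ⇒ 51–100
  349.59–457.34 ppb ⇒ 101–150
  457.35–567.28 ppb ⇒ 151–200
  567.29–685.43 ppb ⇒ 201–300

CO: 30.07 ∈ [25.79, 32.77] ↔ index [151, 200].
151 + (30.07−25.79)·(200−151)/(32.77−25.79) = 151 + 4.28·49/6.98 ≈ 181.05, so AQI = 181.
PM10 487.4: bracket 445.5–582.4 → index 201–300; slope 99/136.9, offset 41.9.
AQI = 201 + 99/136.9·41.9 ≈ 231.30 ⇒ 231.
NO₂ 1165.58: bracket 1161.25–1281.69 → index 201–300; slope 99/120.44, offset 4.33.
AQI = 201 + 99/120.44·4.33 ≈ 204.56 ⇒ 205.
PM2.5: 38.5 ∈ [35.5, 55.4] ↔ index [101, 150].
101 + (38.5−35.5)·(150−101)/(55.4−35.5) = 101 + 3.0·49/19.9 ≈ 108.39, so AQI = 108.
SO₂ 378.41: bracket 349.59–457.34 → index 101–150; slope 49/107.75, offset 28.82.
AQI = 101 + 49/107.75·28.82 ≈ 114.11 ⇒ 114.
Sub-indices: CO→181, PM10→231, NO₂→205, PM2.5→108, SO₂→114. Overall AQI = max = 231; dominant pollutant is PM10.
AQI 231: Very Unhealthy.

231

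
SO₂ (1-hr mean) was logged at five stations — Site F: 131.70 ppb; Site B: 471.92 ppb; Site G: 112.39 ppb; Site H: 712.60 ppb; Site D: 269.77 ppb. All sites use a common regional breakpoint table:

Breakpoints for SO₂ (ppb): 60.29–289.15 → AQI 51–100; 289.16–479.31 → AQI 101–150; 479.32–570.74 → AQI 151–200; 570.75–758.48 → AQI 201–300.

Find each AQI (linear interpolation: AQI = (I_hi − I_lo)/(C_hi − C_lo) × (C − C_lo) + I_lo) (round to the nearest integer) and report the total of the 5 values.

Site F: 131.70 lies in 60.29–289.15, so I_lo=51, I_hi=100, C_lo=60.29, C_hi=289.15.
(100−51)/(289.15−60.29) × (131.70−60.29) + 51 = 49/228.86 × 71.41 + 51 ≈ 66.29 → 66.
Site B 471.92: bracket 289.16–479.31 → index 101–150; slope 49/190.15, offset 182.76.
AQI = 101 + 49/190.15·182.76 ≈ 148.10 ⇒ 148.
Site G 112.39: bracket 60.29–289.15 → index 51–100; slope 49/228.86, offset 52.10.
AQI = 51 + 49/228.86·52.10 ≈ 62.15 ⇒ 62.
Site H 712.60: bracket 570.75–758.48 → index 201–300; slope 99/187.73, offset 141.85.
AQI = 201 + 99/187.73·141.85 ≈ 275.81 ⇒ 276.
Site D: 269.77 lies in 60.29–289.15, so I_lo=51, I_hi=100, C_lo=60.29, C_hi=289.15.
(100−51)/(289.15−60.29) × (269.77−60.29) + 51 = 49/228.86 × 209.48 + 51 ≈ 95.85 → 96.
AQIs: Site F=66, Site B=148, Site G=62, Site H=276, Site D=96. Sum = 66 + 148 + 62 + 276 + 96 = 648.

648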